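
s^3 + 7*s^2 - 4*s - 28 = (s - 2)*(s + 2)*(s + 7)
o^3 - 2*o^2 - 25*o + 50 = (o - 5)*(o - 2)*(o + 5)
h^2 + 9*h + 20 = (h + 4)*(h + 5)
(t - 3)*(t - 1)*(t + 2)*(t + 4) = t^4 + 2*t^3 - 13*t^2 - 14*t + 24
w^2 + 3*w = w*(w + 3)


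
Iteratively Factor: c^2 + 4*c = (c + 4)*(c)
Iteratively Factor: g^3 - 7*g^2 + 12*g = (g)*(g^2 - 7*g + 12) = g*(g - 4)*(g - 3)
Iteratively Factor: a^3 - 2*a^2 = (a)*(a^2 - 2*a) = a*(a - 2)*(a)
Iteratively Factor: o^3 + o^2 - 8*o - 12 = (o - 3)*(o^2 + 4*o + 4) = (o - 3)*(o + 2)*(o + 2)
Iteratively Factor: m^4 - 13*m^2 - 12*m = (m + 1)*(m^3 - m^2 - 12*m) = m*(m + 1)*(m^2 - m - 12) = m*(m - 4)*(m + 1)*(m + 3)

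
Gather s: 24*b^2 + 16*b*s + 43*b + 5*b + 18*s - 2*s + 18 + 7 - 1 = 24*b^2 + 48*b + s*(16*b + 16) + 24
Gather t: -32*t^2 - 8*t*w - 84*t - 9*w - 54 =-32*t^2 + t*(-8*w - 84) - 9*w - 54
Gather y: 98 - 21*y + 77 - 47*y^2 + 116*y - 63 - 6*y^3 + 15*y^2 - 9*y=-6*y^3 - 32*y^2 + 86*y + 112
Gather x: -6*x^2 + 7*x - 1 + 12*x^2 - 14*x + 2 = 6*x^2 - 7*x + 1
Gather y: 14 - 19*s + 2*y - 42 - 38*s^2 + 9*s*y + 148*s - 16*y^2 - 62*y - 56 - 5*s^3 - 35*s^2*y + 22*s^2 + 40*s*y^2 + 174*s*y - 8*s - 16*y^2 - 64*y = -5*s^3 - 16*s^2 + 121*s + y^2*(40*s - 32) + y*(-35*s^2 + 183*s - 124) - 84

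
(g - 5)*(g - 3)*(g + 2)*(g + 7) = g^4 + g^3 - 43*g^2 + 23*g + 210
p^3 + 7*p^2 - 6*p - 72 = (p - 3)*(p + 4)*(p + 6)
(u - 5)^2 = u^2 - 10*u + 25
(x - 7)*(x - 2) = x^2 - 9*x + 14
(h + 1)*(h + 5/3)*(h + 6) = h^3 + 26*h^2/3 + 53*h/3 + 10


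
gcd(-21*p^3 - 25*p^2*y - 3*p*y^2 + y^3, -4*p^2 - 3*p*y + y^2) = p + y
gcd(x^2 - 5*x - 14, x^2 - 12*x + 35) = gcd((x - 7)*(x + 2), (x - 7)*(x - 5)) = x - 7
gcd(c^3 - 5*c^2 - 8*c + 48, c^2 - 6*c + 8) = c - 4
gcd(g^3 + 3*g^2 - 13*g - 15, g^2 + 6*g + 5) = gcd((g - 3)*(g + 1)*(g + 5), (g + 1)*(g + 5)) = g^2 + 6*g + 5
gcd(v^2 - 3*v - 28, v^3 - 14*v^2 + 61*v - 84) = v - 7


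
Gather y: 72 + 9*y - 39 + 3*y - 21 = 12*y + 12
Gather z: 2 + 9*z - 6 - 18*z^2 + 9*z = -18*z^2 + 18*z - 4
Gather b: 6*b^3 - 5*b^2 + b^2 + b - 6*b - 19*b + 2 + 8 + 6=6*b^3 - 4*b^2 - 24*b + 16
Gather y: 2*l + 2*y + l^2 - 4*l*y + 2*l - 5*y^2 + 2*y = l^2 + 4*l - 5*y^2 + y*(4 - 4*l)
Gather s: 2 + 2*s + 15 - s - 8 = s + 9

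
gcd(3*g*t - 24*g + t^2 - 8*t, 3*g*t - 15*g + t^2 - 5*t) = 3*g + t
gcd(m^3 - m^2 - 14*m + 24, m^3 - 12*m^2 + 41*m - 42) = m^2 - 5*m + 6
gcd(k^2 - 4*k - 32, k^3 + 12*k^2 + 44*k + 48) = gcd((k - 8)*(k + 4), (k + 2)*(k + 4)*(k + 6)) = k + 4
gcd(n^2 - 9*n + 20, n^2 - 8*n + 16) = n - 4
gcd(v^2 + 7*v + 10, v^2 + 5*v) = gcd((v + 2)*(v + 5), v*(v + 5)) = v + 5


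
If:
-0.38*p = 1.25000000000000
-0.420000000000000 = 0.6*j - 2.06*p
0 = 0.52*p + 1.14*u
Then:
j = -11.99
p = -3.29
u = 1.50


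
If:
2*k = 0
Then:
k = 0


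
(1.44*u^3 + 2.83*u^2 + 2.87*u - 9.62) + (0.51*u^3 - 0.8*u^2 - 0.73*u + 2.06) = 1.95*u^3 + 2.03*u^2 + 2.14*u - 7.56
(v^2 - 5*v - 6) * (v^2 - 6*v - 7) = v^4 - 11*v^3 + 17*v^2 + 71*v + 42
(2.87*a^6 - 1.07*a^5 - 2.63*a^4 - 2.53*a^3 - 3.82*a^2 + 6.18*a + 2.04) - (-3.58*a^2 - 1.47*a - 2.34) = 2.87*a^6 - 1.07*a^5 - 2.63*a^4 - 2.53*a^3 - 0.24*a^2 + 7.65*a + 4.38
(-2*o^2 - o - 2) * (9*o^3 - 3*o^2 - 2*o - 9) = -18*o^5 - 3*o^4 - 11*o^3 + 26*o^2 + 13*o + 18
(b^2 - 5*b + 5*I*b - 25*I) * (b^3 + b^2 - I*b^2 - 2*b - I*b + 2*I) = b^5 - 4*b^4 + 4*I*b^4 - 2*b^3 - 16*I*b^3 - 10*b^2 - 28*I*b^2 - 35*b + 40*I*b + 50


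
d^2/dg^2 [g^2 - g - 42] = 2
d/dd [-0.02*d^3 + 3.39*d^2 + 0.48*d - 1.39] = -0.06*d^2 + 6.78*d + 0.48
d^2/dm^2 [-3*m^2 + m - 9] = -6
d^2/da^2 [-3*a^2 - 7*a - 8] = -6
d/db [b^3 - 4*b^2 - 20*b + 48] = 3*b^2 - 8*b - 20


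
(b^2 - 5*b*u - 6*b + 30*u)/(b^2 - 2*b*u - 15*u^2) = (b - 6)/(b + 3*u)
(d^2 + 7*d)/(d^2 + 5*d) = (d + 7)/(d + 5)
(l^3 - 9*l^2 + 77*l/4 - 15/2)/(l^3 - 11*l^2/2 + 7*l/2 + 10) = (l^2 - 13*l/2 + 3)/(l^2 - 3*l - 4)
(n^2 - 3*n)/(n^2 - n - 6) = n/(n + 2)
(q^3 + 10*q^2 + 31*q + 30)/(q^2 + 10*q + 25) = (q^2 + 5*q + 6)/(q + 5)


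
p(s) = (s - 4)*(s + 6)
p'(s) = 2*s + 2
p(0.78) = -21.83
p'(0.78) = 3.56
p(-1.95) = -24.10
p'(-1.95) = -1.90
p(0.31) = -23.28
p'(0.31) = 2.62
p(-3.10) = -20.59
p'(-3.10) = -4.20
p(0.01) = -23.98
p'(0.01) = 2.02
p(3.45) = -5.20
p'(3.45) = 8.90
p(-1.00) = -25.00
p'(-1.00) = 0.00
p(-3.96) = -16.24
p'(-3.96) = -5.92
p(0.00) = -24.00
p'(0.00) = 2.00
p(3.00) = -9.00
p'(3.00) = 8.00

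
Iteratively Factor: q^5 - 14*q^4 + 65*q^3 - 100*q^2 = (q)*(q^4 - 14*q^3 + 65*q^2 - 100*q) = q*(q - 5)*(q^3 - 9*q^2 + 20*q) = q*(q - 5)*(q - 4)*(q^2 - 5*q) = q*(q - 5)^2*(q - 4)*(q)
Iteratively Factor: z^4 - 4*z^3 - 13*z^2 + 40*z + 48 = (z + 1)*(z^3 - 5*z^2 - 8*z + 48) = (z - 4)*(z + 1)*(z^2 - z - 12) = (z - 4)*(z + 1)*(z + 3)*(z - 4)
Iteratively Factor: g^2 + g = (g)*(g + 1)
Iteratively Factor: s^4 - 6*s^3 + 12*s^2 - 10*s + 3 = (s - 1)*(s^3 - 5*s^2 + 7*s - 3) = (s - 1)^2*(s^2 - 4*s + 3) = (s - 3)*(s - 1)^2*(s - 1)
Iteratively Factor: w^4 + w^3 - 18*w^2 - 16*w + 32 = (w + 4)*(w^3 - 3*w^2 - 6*w + 8) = (w - 4)*(w + 4)*(w^2 + w - 2) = (w - 4)*(w - 1)*(w + 4)*(w + 2)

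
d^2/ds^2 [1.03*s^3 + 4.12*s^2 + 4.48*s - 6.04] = 6.18*s + 8.24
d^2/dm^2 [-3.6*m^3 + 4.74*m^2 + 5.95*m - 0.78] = 9.48 - 21.6*m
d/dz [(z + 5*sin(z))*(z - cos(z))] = (z + 5*sin(z))*(sin(z) + 1) + (z - cos(z))*(5*cos(z) + 1)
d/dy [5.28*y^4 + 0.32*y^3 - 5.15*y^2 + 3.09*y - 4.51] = 21.12*y^3 + 0.96*y^2 - 10.3*y + 3.09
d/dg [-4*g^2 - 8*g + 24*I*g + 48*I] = -8*g - 8 + 24*I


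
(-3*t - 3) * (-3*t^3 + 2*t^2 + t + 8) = 9*t^4 + 3*t^3 - 9*t^2 - 27*t - 24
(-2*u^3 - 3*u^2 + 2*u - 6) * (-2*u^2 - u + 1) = 4*u^5 + 8*u^4 - 3*u^3 + 7*u^2 + 8*u - 6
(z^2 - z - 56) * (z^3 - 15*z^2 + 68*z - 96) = z^5 - 16*z^4 + 27*z^3 + 676*z^2 - 3712*z + 5376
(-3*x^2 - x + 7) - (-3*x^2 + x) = 7 - 2*x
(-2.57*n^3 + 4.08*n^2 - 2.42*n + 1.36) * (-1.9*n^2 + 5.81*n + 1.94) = 4.883*n^5 - 22.6837*n^4 + 23.317*n^3 - 8.729*n^2 + 3.2068*n + 2.6384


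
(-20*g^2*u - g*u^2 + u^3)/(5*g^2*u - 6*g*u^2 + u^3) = (4*g + u)/(-g + u)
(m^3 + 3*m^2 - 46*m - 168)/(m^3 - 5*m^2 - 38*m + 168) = (m + 4)/(m - 4)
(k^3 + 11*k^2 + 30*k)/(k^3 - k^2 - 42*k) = (k + 5)/(k - 7)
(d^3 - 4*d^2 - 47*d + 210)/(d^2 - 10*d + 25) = (d^2 + d - 42)/(d - 5)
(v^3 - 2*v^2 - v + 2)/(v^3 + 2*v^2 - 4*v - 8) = (v^2 - 1)/(v^2 + 4*v + 4)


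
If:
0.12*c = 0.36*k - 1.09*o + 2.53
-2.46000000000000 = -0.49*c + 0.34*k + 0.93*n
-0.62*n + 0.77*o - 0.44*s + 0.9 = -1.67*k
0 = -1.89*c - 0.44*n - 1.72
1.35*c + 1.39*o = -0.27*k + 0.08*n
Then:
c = -0.54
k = -3.71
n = -1.58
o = 1.16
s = -7.78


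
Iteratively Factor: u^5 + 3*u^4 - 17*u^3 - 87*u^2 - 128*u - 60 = (u + 1)*(u^4 + 2*u^3 - 19*u^2 - 68*u - 60) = (u + 1)*(u + 3)*(u^3 - u^2 - 16*u - 20) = (u + 1)*(u + 2)*(u + 3)*(u^2 - 3*u - 10) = (u + 1)*(u + 2)^2*(u + 3)*(u - 5)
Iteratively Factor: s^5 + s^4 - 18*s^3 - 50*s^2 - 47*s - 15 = (s + 1)*(s^4 - 18*s^2 - 32*s - 15) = (s + 1)^2*(s^3 - s^2 - 17*s - 15) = (s + 1)^2*(s + 3)*(s^2 - 4*s - 5) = (s + 1)^3*(s + 3)*(s - 5)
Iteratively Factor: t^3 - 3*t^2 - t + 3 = (t + 1)*(t^2 - 4*t + 3) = (t - 3)*(t + 1)*(t - 1)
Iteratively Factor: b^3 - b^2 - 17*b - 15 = (b - 5)*(b^2 + 4*b + 3) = (b - 5)*(b + 3)*(b + 1)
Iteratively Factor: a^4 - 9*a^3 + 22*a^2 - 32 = (a - 2)*(a^3 - 7*a^2 + 8*a + 16) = (a - 2)*(a + 1)*(a^2 - 8*a + 16) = (a - 4)*(a - 2)*(a + 1)*(a - 4)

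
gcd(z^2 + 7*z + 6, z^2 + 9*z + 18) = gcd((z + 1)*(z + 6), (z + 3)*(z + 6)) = z + 6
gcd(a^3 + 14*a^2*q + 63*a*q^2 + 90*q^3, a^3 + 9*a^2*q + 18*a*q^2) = a^2 + 9*a*q + 18*q^2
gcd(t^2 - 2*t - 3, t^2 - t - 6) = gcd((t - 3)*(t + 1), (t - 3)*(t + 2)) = t - 3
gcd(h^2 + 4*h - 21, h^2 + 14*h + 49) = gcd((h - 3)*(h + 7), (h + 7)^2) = h + 7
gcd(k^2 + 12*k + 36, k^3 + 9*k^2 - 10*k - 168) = k + 6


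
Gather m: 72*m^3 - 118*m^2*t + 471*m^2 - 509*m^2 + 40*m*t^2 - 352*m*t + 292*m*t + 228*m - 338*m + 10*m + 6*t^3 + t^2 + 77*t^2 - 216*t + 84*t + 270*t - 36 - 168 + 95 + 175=72*m^3 + m^2*(-118*t - 38) + m*(40*t^2 - 60*t - 100) + 6*t^3 + 78*t^2 + 138*t + 66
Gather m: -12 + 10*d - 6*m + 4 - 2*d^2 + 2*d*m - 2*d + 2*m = -2*d^2 + 8*d + m*(2*d - 4) - 8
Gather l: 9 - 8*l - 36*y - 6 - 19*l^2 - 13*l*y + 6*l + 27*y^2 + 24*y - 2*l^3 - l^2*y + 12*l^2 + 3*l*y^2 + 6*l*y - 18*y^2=-2*l^3 + l^2*(-y - 7) + l*(3*y^2 - 7*y - 2) + 9*y^2 - 12*y + 3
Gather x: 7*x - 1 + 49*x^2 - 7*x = 49*x^2 - 1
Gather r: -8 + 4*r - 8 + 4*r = 8*r - 16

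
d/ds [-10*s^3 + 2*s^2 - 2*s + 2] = -30*s^2 + 4*s - 2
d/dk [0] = 0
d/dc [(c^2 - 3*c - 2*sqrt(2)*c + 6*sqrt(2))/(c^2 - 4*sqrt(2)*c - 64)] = (-2*sqrt(2)*c^2 + 3*c^2 - 128*c - 12*sqrt(2)*c + 128*sqrt(2) + 240)/(c^4 - 8*sqrt(2)*c^3 - 96*c^2 + 512*sqrt(2)*c + 4096)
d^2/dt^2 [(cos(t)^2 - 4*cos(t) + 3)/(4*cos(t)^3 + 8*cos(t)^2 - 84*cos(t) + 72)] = (sin(t)^2 + 6*cos(t) + 1)/(4*(cos(t) + 6)^3)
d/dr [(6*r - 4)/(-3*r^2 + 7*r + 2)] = 2*(9*r^2 - 12*r + 20)/(9*r^4 - 42*r^3 + 37*r^2 + 28*r + 4)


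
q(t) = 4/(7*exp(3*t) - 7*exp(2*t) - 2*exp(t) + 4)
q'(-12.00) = 0.00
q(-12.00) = 1.00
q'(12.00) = 0.00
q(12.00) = 0.00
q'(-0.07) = -4.02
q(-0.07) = 2.32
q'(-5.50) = 0.00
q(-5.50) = 1.00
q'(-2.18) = 0.11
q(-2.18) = 1.08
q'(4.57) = -0.00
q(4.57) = 0.00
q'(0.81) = -0.34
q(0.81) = 0.09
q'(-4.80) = 0.00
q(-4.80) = 1.00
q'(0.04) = -5.18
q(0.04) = 1.80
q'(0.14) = -4.66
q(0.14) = 1.29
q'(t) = 4*(-21*exp(3*t) + 14*exp(2*t) + 2*exp(t))/(7*exp(3*t) - 7*exp(2*t) - 2*exp(t) + 4)^2 = (-84*exp(2*t) + 56*exp(t) + 8)*exp(t)/(7*exp(3*t) - 7*exp(2*t) - 2*exp(t) + 4)^2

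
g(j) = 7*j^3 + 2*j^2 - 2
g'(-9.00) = 1665.00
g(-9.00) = -4943.00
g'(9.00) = 1737.00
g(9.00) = 5263.00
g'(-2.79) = 152.31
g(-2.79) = -138.46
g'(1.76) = 72.09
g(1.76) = 42.36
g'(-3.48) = 240.40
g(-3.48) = -272.79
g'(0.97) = 23.64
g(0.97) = 6.27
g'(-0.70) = 7.49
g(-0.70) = -3.42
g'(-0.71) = 7.75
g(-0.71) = -3.50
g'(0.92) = 21.45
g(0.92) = 5.14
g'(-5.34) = 577.47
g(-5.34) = -1010.88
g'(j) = 21*j^2 + 4*j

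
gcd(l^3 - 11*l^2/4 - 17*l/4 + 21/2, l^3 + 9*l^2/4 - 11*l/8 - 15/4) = l + 2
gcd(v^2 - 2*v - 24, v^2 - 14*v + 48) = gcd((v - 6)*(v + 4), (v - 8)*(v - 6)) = v - 6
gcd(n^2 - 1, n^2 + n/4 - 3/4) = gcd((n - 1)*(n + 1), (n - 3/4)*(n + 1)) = n + 1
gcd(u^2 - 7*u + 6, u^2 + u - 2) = u - 1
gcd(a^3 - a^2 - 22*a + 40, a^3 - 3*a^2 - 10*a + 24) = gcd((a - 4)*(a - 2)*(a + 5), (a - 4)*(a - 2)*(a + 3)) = a^2 - 6*a + 8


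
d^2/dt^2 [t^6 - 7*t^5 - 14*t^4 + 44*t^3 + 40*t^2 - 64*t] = 30*t^4 - 140*t^3 - 168*t^2 + 264*t + 80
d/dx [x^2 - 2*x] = 2*x - 2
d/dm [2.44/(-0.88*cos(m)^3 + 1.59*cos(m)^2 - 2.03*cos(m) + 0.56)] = (-6.4416*cos(m)^2 + 7.7592*cos(m) - 4.9532)*sin(m)/(0.88*cos(m)^3 - 1.59*cos(m)^2 + 2.03*cos(m) - 0.56)^2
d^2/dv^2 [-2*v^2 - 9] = -4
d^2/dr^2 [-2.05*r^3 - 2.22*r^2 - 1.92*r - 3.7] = -12.3*r - 4.44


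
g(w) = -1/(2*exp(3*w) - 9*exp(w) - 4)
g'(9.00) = 0.00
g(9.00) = 0.00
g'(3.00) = 0.00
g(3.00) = 0.00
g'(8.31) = 0.00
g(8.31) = -0.00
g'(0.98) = 0.92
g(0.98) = -0.10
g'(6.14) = 0.00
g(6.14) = -0.00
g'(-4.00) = -0.01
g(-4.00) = 0.24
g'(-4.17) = -0.01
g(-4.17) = 0.24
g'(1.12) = 0.21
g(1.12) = -0.04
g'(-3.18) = -0.02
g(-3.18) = 0.23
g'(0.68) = 0.70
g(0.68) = 0.16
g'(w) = -(-6*exp(3*w) + 9*exp(w))/(2*exp(3*w) - 9*exp(w) - 4)^2 = (6*exp(2*w) - 9)*exp(w)/(-2*exp(3*w) + 9*exp(w) + 4)^2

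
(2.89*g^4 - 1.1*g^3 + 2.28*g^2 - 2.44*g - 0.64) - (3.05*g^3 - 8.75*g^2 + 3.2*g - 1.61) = 2.89*g^4 - 4.15*g^3 + 11.03*g^2 - 5.64*g + 0.97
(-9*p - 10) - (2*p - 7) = -11*p - 3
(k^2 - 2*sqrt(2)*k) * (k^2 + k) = k^4 - 2*sqrt(2)*k^3 + k^3 - 2*sqrt(2)*k^2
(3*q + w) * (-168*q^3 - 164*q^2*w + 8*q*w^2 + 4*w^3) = -504*q^4 - 660*q^3*w - 140*q^2*w^2 + 20*q*w^3 + 4*w^4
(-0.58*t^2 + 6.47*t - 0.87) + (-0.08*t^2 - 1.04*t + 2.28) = -0.66*t^2 + 5.43*t + 1.41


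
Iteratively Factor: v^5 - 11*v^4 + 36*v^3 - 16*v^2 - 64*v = (v - 4)*(v^4 - 7*v^3 + 8*v^2 + 16*v) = v*(v - 4)*(v^3 - 7*v^2 + 8*v + 16) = v*(v - 4)*(v + 1)*(v^2 - 8*v + 16) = v*(v - 4)^2*(v + 1)*(v - 4)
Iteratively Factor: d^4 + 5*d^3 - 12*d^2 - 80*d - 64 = (d + 4)*(d^3 + d^2 - 16*d - 16) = (d + 4)^2*(d^2 - 3*d - 4) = (d - 4)*(d + 4)^2*(d + 1)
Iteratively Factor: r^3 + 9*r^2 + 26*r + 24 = (r + 2)*(r^2 + 7*r + 12) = (r + 2)*(r + 3)*(r + 4)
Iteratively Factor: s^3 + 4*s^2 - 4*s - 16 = (s + 4)*(s^2 - 4) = (s + 2)*(s + 4)*(s - 2)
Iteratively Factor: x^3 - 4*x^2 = (x - 4)*(x^2) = x*(x - 4)*(x)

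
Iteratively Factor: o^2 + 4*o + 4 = (o + 2)*(o + 2)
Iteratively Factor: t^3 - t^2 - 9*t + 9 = (t - 3)*(t^2 + 2*t - 3) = (t - 3)*(t - 1)*(t + 3)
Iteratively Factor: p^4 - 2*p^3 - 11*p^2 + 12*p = (p)*(p^3 - 2*p^2 - 11*p + 12) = p*(p - 4)*(p^2 + 2*p - 3) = p*(p - 4)*(p + 3)*(p - 1)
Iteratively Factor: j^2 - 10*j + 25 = (j - 5)*(j - 5)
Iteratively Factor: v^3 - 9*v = (v)*(v^2 - 9) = v*(v - 3)*(v + 3)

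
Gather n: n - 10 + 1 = n - 9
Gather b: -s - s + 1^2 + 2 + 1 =4 - 2*s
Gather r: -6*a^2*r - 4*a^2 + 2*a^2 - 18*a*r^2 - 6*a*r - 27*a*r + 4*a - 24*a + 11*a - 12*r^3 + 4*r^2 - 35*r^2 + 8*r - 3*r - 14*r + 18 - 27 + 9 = -2*a^2 - 9*a - 12*r^3 + r^2*(-18*a - 31) + r*(-6*a^2 - 33*a - 9)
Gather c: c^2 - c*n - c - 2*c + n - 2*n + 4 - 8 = c^2 + c*(-n - 3) - n - 4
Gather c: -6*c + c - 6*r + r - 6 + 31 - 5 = -5*c - 5*r + 20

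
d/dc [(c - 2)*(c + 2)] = 2*c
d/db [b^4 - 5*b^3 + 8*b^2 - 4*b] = 4*b^3 - 15*b^2 + 16*b - 4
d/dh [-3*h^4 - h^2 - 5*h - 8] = -12*h^3 - 2*h - 5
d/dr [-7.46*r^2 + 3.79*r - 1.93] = 3.79 - 14.92*r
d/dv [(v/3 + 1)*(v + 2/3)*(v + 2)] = v^2 + 34*v/9 + 28/9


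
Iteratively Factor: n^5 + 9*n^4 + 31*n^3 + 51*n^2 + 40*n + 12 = (n + 1)*(n^4 + 8*n^3 + 23*n^2 + 28*n + 12) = (n + 1)^2*(n^3 + 7*n^2 + 16*n + 12) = (n + 1)^2*(n + 3)*(n^2 + 4*n + 4) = (n + 1)^2*(n + 2)*(n + 3)*(n + 2)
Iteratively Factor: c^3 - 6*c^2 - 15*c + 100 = (c - 5)*(c^2 - c - 20) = (c - 5)^2*(c + 4)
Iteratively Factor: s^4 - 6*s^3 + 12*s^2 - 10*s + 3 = (s - 1)*(s^3 - 5*s^2 + 7*s - 3) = (s - 3)*(s - 1)*(s^2 - 2*s + 1) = (s - 3)*(s - 1)^2*(s - 1)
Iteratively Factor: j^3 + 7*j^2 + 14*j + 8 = (j + 4)*(j^2 + 3*j + 2) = (j + 2)*(j + 4)*(j + 1)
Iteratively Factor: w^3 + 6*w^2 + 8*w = (w)*(w^2 + 6*w + 8) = w*(w + 4)*(w + 2)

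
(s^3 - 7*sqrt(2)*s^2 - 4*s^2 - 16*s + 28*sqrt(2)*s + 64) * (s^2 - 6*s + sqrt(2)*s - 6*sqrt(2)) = s^5 - 10*s^4 - 6*sqrt(2)*s^4 - 6*s^3 + 60*sqrt(2)*s^3 - 160*sqrt(2)*s^2 + 300*s^2 - 720*s + 160*sqrt(2)*s - 384*sqrt(2)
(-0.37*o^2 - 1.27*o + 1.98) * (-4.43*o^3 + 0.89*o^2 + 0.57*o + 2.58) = 1.6391*o^5 + 5.2968*o^4 - 10.1126*o^3 + 0.0837*o^2 - 2.148*o + 5.1084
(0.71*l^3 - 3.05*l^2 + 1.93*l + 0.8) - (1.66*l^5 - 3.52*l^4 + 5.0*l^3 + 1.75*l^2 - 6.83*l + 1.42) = -1.66*l^5 + 3.52*l^4 - 4.29*l^3 - 4.8*l^2 + 8.76*l - 0.62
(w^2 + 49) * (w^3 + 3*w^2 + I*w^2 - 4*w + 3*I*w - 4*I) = w^5 + 3*w^4 + I*w^4 + 45*w^3 + 3*I*w^3 + 147*w^2 + 45*I*w^2 - 196*w + 147*I*w - 196*I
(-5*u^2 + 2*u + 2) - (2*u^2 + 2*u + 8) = -7*u^2 - 6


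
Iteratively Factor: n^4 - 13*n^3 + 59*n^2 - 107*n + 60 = (n - 3)*(n^3 - 10*n^2 + 29*n - 20) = (n - 5)*(n - 3)*(n^2 - 5*n + 4) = (n - 5)*(n - 3)*(n - 1)*(n - 4)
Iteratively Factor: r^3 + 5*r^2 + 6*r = (r + 3)*(r^2 + 2*r) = (r + 2)*(r + 3)*(r)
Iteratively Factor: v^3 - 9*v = (v + 3)*(v^2 - 3*v) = (v - 3)*(v + 3)*(v)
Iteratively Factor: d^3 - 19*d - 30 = (d - 5)*(d^2 + 5*d + 6) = (d - 5)*(d + 2)*(d + 3)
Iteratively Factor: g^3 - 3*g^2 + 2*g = (g)*(g^2 - 3*g + 2) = g*(g - 2)*(g - 1)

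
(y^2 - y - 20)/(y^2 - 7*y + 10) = (y + 4)/(y - 2)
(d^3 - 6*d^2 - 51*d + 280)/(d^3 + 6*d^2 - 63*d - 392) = (d - 5)/(d + 7)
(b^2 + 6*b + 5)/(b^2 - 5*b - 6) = (b + 5)/(b - 6)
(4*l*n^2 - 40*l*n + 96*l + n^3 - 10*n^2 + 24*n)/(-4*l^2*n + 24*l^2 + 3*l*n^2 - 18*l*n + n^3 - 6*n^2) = (4 - n)/(l - n)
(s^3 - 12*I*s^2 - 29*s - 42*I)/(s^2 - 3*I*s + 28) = (s^2 - 5*I*s + 6)/(s + 4*I)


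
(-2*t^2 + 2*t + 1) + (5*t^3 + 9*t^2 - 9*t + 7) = 5*t^3 + 7*t^2 - 7*t + 8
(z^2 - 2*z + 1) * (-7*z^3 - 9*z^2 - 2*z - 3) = -7*z^5 + 5*z^4 + 9*z^3 - 8*z^2 + 4*z - 3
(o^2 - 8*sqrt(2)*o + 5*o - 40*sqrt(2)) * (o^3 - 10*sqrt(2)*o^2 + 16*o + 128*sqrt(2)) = o^5 - 18*sqrt(2)*o^4 + 5*o^4 - 90*sqrt(2)*o^3 + 176*o^3 + 880*o^2 - 2048*o - 10240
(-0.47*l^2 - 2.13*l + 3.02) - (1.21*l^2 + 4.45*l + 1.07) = -1.68*l^2 - 6.58*l + 1.95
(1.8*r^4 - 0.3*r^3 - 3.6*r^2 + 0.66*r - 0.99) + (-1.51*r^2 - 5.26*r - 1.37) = 1.8*r^4 - 0.3*r^3 - 5.11*r^2 - 4.6*r - 2.36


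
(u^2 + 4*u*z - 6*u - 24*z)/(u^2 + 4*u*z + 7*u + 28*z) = (u - 6)/(u + 7)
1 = 1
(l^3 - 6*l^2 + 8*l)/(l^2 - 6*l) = (l^2 - 6*l + 8)/(l - 6)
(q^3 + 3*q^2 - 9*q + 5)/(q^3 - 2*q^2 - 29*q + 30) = (q - 1)/(q - 6)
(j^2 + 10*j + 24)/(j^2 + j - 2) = (j^2 + 10*j + 24)/(j^2 + j - 2)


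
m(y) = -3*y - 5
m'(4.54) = -3.00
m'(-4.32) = -3.00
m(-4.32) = 7.96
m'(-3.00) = -3.00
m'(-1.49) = -3.00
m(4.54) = -18.62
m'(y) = -3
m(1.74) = -10.22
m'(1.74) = -3.00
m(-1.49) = -0.53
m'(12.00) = -3.00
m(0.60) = -6.80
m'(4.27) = -3.00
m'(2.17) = -3.00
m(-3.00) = 4.00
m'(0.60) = -3.00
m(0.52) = -6.56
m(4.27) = -17.81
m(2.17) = -11.51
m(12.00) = -41.00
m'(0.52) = -3.00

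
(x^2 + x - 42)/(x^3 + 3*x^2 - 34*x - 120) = (x + 7)/(x^2 + 9*x + 20)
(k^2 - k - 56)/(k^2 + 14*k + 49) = (k - 8)/(k + 7)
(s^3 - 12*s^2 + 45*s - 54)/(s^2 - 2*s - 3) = (s^2 - 9*s + 18)/(s + 1)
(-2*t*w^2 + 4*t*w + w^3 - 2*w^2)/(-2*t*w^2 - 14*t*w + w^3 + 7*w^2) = (w - 2)/(w + 7)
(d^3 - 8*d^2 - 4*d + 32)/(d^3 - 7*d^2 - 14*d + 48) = (d + 2)/(d + 3)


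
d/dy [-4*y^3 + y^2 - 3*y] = -12*y^2 + 2*y - 3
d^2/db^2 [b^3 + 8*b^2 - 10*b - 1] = 6*b + 16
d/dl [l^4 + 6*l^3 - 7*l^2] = 2*l*(2*l^2 + 9*l - 7)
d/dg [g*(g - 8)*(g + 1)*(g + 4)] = 4*g^3 - 9*g^2 - 72*g - 32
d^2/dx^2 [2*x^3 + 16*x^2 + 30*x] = 12*x + 32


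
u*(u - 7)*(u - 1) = u^3 - 8*u^2 + 7*u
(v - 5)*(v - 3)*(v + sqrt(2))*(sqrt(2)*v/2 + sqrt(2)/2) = sqrt(2)*v^4/2 - 7*sqrt(2)*v^3/2 + v^3 - 7*v^2 + 7*sqrt(2)*v^2/2 + 7*v + 15*sqrt(2)*v/2 + 15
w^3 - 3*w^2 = w^2*(w - 3)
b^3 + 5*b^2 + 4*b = b*(b + 1)*(b + 4)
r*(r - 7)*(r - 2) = r^3 - 9*r^2 + 14*r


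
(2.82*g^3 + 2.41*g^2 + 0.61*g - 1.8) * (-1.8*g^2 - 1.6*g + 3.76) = -5.076*g^5 - 8.85*g^4 + 5.6492*g^3 + 11.3256*g^2 + 5.1736*g - 6.768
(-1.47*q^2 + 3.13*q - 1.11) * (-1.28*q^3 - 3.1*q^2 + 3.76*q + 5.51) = 1.8816*q^5 + 0.5506*q^4 - 13.8094*q^3 + 7.1101*q^2 + 13.0727*q - 6.1161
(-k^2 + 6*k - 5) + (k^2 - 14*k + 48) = 43 - 8*k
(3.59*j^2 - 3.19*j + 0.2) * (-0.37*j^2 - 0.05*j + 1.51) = -1.3283*j^4 + 1.0008*j^3 + 5.5064*j^2 - 4.8269*j + 0.302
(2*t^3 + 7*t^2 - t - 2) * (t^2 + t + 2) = 2*t^5 + 9*t^4 + 10*t^3 + 11*t^2 - 4*t - 4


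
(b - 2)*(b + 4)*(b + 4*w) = b^3 + 4*b^2*w + 2*b^2 + 8*b*w - 8*b - 32*w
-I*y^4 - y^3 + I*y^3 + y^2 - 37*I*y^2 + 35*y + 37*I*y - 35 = (y - 7*I)*(y + I)*(y + 5*I)*(-I*y + I)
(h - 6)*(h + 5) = h^2 - h - 30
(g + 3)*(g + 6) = g^2 + 9*g + 18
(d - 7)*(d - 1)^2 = d^3 - 9*d^2 + 15*d - 7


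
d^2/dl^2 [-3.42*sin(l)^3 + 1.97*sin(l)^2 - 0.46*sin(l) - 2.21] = 3.025*sin(l) - 7.695*sin(3*l) + 3.94*cos(2*l)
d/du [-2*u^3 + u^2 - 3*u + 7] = -6*u^2 + 2*u - 3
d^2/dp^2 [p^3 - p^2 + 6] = 6*p - 2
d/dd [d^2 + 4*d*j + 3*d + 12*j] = 2*d + 4*j + 3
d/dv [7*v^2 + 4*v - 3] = 14*v + 4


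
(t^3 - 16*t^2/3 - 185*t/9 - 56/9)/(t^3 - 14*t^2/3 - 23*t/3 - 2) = (3*t^2 - 17*t - 56)/(3*(t^2 - 5*t - 6))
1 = 1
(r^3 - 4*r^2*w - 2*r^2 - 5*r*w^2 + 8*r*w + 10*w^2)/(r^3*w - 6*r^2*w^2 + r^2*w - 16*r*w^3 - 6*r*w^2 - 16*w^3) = (-r^3 + 4*r^2*w + 2*r^2 + 5*r*w^2 - 8*r*w - 10*w^2)/(w*(-r^3 + 6*r^2*w - r^2 + 16*r*w^2 + 6*r*w + 16*w^2))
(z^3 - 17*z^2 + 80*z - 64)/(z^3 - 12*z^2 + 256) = (z - 1)/(z + 4)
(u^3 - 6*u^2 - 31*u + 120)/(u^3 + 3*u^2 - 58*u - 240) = (u - 3)/(u + 6)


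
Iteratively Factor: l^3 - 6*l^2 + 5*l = (l)*(l^2 - 6*l + 5) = l*(l - 5)*(l - 1)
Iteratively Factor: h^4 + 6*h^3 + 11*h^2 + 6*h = (h + 1)*(h^3 + 5*h^2 + 6*h) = h*(h + 1)*(h^2 + 5*h + 6) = h*(h + 1)*(h + 3)*(h + 2)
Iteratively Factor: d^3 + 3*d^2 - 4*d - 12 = (d + 3)*(d^2 - 4) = (d - 2)*(d + 3)*(d + 2)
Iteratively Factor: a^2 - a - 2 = (a + 1)*(a - 2)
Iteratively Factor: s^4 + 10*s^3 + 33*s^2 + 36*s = (s + 4)*(s^3 + 6*s^2 + 9*s) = (s + 3)*(s + 4)*(s^2 + 3*s) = (s + 3)^2*(s + 4)*(s)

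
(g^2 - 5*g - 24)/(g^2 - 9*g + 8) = (g + 3)/(g - 1)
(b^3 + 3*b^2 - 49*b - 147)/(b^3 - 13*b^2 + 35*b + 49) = (b^2 + 10*b + 21)/(b^2 - 6*b - 7)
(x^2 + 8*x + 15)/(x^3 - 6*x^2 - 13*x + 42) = (x + 5)/(x^2 - 9*x + 14)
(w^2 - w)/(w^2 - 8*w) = (w - 1)/(w - 8)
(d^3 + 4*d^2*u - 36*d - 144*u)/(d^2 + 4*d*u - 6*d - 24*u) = d + 6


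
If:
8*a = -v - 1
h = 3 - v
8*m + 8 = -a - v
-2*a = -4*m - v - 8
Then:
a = 7/13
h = 108/13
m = -21/52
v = -69/13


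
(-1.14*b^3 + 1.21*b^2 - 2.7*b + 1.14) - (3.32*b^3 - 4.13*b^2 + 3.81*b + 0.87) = -4.46*b^3 + 5.34*b^2 - 6.51*b + 0.27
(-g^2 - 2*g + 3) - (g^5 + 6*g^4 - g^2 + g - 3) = -g^5 - 6*g^4 - 3*g + 6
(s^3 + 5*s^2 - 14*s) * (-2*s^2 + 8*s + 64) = -2*s^5 - 2*s^4 + 132*s^3 + 208*s^2 - 896*s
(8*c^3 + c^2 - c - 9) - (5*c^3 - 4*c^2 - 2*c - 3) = 3*c^3 + 5*c^2 + c - 6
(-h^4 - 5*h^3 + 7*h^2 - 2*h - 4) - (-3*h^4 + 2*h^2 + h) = 2*h^4 - 5*h^3 + 5*h^2 - 3*h - 4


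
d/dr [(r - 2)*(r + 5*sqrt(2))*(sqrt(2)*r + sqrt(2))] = 3*sqrt(2)*r^2 - 2*sqrt(2)*r + 20*r - 10 - 2*sqrt(2)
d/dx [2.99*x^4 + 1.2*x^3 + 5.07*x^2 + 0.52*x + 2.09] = 11.96*x^3 + 3.6*x^2 + 10.14*x + 0.52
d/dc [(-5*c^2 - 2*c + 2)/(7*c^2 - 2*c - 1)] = 6*(4*c^2 - 3*c + 1)/(49*c^4 - 28*c^3 - 10*c^2 + 4*c + 1)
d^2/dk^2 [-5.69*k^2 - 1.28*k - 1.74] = -11.3800000000000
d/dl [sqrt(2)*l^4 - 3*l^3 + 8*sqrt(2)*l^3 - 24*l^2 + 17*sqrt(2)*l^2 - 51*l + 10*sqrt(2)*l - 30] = 4*sqrt(2)*l^3 - 9*l^2 + 24*sqrt(2)*l^2 - 48*l + 34*sqrt(2)*l - 51 + 10*sqrt(2)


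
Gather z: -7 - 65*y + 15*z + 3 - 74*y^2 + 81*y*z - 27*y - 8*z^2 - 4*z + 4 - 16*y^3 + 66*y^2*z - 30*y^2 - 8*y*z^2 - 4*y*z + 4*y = -16*y^3 - 104*y^2 - 88*y + z^2*(-8*y - 8) + z*(66*y^2 + 77*y + 11)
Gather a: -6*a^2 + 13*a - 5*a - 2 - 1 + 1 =-6*a^2 + 8*a - 2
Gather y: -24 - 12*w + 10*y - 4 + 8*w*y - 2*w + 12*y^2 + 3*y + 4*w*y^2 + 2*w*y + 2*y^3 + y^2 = -14*w + 2*y^3 + y^2*(4*w + 13) + y*(10*w + 13) - 28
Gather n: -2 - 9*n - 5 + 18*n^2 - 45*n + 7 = 18*n^2 - 54*n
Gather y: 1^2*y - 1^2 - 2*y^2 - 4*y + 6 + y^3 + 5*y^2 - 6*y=y^3 + 3*y^2 - 9*y + 5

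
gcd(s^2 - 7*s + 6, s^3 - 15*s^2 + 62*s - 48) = s^2 - 7*s + 6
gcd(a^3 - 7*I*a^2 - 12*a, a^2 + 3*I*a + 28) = a - 4*I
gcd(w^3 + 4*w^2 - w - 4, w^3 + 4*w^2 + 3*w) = w + 1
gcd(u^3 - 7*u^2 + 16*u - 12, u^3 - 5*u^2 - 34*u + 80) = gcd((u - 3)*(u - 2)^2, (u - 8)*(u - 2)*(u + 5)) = u - 2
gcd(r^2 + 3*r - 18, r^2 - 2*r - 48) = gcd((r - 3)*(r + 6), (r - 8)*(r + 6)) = r + 6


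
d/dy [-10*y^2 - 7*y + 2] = -20*y - 7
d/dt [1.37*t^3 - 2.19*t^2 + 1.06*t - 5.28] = 4.11*t^2 - 4.38*t + 1.06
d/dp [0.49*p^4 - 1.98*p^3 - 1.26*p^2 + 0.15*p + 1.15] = 1.96*p^3 - 5.94*p^2 - 2.52*p + 0.15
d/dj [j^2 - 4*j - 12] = 2*j - 4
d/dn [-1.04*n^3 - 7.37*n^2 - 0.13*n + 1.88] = -3.12*n^2 - 14.74*n - 0.13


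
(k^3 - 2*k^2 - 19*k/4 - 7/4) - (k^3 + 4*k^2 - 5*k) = -6*k^2 + k/4 - 7/4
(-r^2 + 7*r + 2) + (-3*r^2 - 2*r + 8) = -4*r^2 + 5*r + 10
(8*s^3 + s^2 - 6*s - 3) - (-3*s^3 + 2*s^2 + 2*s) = 11*s^3 - s^2 - 8*s - 3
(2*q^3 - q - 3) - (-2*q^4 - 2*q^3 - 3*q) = 2*q^4 + 4*q^3 + 2*q - 3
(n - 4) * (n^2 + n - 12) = n^3 - 3*n^2 - 16*n + 48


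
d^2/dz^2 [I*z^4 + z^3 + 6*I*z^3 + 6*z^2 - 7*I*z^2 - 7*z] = 12*I*z^2 + z*(6 + 36*I) + 12 - 14*I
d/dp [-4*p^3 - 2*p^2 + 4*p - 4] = -12*p^2 - 4*p + 4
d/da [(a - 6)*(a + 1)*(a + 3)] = 3*a^2 - 4*a - 21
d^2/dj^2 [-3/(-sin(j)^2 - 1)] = 6*(-2*sin(j)^4 + 5*sin(j)^2 - 1)/(sin(j)^2 + 1)^3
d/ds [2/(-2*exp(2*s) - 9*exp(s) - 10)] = (8*exp(s) + 18)*exp(s)/(2*exp(2*s) + 9*exp(s) + 10)^2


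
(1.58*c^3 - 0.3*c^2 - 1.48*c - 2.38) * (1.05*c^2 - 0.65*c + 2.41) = 1.659*c^5 - 1.342*c^4 + 2.4488*c^3 - 2.26*c^2 - 2.0198*c - 5.7358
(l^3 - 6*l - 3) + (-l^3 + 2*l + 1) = -4*l - 2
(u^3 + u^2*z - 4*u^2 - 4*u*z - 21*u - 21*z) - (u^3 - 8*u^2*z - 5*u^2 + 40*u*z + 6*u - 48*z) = 9*u^2*z + u^2 - 44*u*z - 27*u + 27*z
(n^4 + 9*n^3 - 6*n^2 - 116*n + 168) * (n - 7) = n^5 + 2*n^4 - 69*n^3 - 74*n^2 + 980*n - 1176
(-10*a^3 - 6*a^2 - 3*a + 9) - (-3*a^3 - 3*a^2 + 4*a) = -7*a^3 - 3*a^2 - 7*a + 9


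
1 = 1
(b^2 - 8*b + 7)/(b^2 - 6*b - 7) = (b - 1)/(b + 1)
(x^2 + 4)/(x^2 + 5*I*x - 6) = (x - 2*I)/(x + 3*I)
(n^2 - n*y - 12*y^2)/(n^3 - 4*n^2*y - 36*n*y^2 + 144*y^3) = (-n - 3*y)/(-n^2 + 36*y^2)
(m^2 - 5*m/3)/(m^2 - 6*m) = (m - 5/3)/(m - 6)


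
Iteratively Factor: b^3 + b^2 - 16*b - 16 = (b + 4)*(b^2 - 3*b - 4) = (b - 4)*(b + 4)*(b + 1)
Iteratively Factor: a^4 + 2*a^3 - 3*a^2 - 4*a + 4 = (a + 2)*(a^3 - 3*a + 2) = (a + 2)^2*(a^2 - 2*a + 1) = (a - 1)*(a + 2)^2*(a - 1)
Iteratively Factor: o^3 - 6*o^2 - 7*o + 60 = (o - 4)*(o^2 - 2*o - 15) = (o - 5)*(o - 4)*(o + 3)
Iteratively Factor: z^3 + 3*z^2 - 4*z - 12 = (z + 3)*(z^2 - 4) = (z + 2)*(z + 3)*(z - 2)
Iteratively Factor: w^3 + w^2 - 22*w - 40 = (w - 5)*(w^2 + 6*w + 8) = (w - 5)*(w + 2)*(w + 4)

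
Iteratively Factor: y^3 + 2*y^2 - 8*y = (y - 2)*(y^2 + 4*y) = (y - 2)*(y + 4)*(y)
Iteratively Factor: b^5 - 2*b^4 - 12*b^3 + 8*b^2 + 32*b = (b - 2)*(b^4 - 12*b^2 - 16*b) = (b - 2)*(b + 2)*(b^3 - 2*b^2 - 8*b) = (b - 2)*(b + 2)^2*(b^2 - 4*b) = (b - 4)*(b - 2)*(b + 2)^2*(b)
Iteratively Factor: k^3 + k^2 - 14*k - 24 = (k + 3)*(k^2 - 2*k - 8) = (k + 2)*(k + 3)*(k - 4)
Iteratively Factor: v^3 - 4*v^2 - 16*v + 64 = (v - 4)*(v^2 - 16) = (v - 4)*(v + 4)*(v - 4)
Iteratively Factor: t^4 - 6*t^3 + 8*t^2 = (t - 2)*(t^3 - 4*t^2) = (t - 4)*(t - 2)*(t^2) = t*(t - 4)*(t - 2)*(t)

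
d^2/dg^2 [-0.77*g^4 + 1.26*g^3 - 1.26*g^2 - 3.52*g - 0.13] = -9.24*g^2 + 7.56*g - 2.52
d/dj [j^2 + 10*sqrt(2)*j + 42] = 2*j + 10*sqrt(2)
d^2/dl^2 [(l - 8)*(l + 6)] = 2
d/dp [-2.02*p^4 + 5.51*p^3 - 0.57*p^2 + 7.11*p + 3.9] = -8.08*p^3 + 16.53*p^2 - 1.14*p + 7.11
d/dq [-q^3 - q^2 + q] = -3*q^2 - 2*q + 1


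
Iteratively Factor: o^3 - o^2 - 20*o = (o - 5)*(o^2 + 4*o) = o*(o - 5)*(o + 4)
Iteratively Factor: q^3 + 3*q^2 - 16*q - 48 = (q + 4)*(q^2 - q - 12) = (q - 4)*(q + 4)*(q + 3)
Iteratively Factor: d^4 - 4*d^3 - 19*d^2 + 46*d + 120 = (d + 3)*(d^3 - 7*d^2 + 2*d + 40) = (d + 2)*(d + 3)*(d^2 - 9*d + 20) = (d - 5)*(d + 2)*(d + 3)*(d - 4)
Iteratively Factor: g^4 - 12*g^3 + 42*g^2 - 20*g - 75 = (g - 3)*(g^3 - 9*g^2 + 15*g + 25) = (g - 5)*(g - 3)*(g^2 - 4*g - 5) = (g - 5)^2*(g - 3)*(g + 1)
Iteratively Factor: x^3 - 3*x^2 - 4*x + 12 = (x - 3)*(x^2 - 4) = (x - 3)*(x - 2)*(x + 2)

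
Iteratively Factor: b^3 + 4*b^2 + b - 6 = (b + 3)*(b^2 + b - 2) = (b - 1)*(b + 3)*(b + 2)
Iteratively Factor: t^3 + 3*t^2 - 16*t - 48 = (t + 4)*(t^2 - t - 12) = (t - 4)*(t + 4)*(t + 3)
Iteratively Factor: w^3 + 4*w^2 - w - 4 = (w + 4)*(w^2 - 1) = (w - 1)*(w + 4)*(w + 1)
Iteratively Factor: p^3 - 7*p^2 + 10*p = (p - 5)*(p^2 - 2*p) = p*(p - 5)*(p - 2)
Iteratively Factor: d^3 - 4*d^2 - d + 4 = (d - 1)*(d^2 - 3*d - 4) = (d - 4)*(d - 1)*(d + 1)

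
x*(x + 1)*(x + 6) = x^3 + 7*x^2 + 6*x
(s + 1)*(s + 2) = s^2 + 3*s + 2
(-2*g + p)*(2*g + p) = -4*g^2 + p^2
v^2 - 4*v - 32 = (v - 8)*(v + 4)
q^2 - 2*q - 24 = (q - 6)*(q + 4)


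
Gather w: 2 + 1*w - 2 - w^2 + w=-w^2 + 2*w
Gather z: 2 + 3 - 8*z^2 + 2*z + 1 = -8*z^2 + 2*z + 6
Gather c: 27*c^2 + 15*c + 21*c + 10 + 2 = 27*c^2 + 36*c + 12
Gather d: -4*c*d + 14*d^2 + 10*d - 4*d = 14*d^2 + d*(6 - 4*c)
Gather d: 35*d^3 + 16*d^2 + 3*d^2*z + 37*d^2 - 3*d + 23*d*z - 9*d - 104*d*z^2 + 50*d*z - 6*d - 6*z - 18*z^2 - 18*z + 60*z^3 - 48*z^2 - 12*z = 35*d^3 + d^2*(3*z + 53) + d*(-104*z^2 + 73*z - 18) + 60*z^3 - 66*z^2 - 36*z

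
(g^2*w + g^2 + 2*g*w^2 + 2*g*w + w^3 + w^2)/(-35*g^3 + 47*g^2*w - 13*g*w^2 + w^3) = (g^2*w + g^2 + 2*g*w^2 + 2*g*w + w^3 + w^2)/(-35*g^3 + 47*g^2*w - 13*g*w^2 + w^3)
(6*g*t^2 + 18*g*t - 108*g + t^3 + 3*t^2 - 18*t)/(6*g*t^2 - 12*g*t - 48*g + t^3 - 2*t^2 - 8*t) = (t^2 + 3*t - 18)/(t^2 - 2*t - 8)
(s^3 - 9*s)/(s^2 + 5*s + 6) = s*(s - 3)/(s + 2)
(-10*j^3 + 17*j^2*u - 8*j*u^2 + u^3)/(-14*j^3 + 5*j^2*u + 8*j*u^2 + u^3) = (10*j^2 - 7*j*u + u^2)/(14*j^2 + 9*j*u + u^2)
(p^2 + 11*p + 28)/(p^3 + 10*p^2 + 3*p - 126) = (p + 4)/(p^2 + 3*p - 18)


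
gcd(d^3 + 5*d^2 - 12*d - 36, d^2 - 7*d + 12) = d - 3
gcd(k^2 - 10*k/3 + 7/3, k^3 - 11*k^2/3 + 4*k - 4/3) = k - 1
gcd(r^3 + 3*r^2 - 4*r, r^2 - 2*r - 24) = r + 4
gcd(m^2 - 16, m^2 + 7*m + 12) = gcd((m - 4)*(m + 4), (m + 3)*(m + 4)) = m + 4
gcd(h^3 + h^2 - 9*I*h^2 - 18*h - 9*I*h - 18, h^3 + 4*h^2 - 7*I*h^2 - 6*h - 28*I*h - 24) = h - 6*I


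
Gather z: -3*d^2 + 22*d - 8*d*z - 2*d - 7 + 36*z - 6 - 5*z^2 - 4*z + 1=-3*d^2 + 20*d - 5*z^2 + z*(32 - 8*d) - 12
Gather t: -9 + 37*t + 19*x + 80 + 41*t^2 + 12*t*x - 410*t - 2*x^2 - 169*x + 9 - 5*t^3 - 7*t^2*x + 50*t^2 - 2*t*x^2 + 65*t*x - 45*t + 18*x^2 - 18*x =-5*t^3 + t^2*(91 - 7*x) + t*(-2*x^2 + 77*x - 418) + 16*x^2 - 168*x + 80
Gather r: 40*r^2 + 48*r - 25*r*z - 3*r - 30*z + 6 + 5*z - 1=40*r^2 + r*(45 - 25*z) - 25*z + 5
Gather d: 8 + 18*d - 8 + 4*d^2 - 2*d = 4*d^2 + 16*d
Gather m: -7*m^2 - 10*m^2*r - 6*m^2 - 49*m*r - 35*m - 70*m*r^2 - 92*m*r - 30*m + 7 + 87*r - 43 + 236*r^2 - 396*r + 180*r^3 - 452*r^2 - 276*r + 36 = m^2*(-10*r - 13) + m*(-70*r^2 - 141*r - 65) + 180*r^3 - 216*r^2 - 585*r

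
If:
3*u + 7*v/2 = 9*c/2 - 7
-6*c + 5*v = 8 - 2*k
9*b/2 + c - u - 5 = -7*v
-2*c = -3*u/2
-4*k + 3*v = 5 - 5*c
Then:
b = 1355/243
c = -329/36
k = -1091/72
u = -329/27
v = -119/36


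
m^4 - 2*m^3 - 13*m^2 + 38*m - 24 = (m - 3)*(m - 2)*(m - 1)*(m + 4)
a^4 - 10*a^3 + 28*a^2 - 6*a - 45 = (a - 5)*(a - 3)^2*(a + 1)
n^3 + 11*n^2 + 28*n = n*(n + 4)*(n + 7)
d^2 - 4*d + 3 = (d - 3)*(d - 1)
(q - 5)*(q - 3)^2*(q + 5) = q^4 - 6*q^3 - 16*q^2 + 150*q - 225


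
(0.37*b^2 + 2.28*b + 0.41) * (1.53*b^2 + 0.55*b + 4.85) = 0.5661*b^4 + 3.6919*b^3 + 3.6758*b^2 + 11.2835*b + 1.9885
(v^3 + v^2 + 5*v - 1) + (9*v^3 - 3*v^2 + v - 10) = 10*v^3 - 2*v^2 + 6*v - 11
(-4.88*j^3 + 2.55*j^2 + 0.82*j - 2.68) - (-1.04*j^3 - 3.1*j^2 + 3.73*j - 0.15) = -3.84*j^3 + 5.65*j^2 - 2.91*j - 2.53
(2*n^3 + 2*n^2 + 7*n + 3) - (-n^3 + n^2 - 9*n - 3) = 3*n^3 + n^2 + 16*n + 6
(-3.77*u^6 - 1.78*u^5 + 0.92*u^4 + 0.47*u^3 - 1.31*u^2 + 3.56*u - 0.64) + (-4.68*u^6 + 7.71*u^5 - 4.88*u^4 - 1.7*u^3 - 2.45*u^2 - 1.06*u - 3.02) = -8.45*u^6 + 5.93*u^5 - 3.96*u^4 - 1.23*u^3 - 3.76*u^2 + 2.5*u - 3.66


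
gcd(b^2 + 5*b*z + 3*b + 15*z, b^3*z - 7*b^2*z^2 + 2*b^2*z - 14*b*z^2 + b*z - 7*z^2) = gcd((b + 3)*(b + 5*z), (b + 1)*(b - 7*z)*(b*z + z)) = 1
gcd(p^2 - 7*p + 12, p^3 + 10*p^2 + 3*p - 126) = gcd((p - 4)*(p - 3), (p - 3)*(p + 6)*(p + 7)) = p - 3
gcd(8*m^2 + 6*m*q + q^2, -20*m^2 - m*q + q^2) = 4*m + q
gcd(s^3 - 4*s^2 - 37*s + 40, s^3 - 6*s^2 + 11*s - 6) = s - 1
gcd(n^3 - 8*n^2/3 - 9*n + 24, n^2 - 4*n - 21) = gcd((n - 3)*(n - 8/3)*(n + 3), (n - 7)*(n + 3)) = n + 3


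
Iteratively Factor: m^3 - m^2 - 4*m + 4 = (m - 1)*(m^2 - 4) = (m - 2)*(m - 1)*(m + 2)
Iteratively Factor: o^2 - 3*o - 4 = (o + 1)*(o - 4)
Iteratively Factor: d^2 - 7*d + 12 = (d - 4)*(d - 3)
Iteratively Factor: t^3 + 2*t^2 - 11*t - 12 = (t - 3)*(t^2 + 5*t + 4) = (t - 3)*(t + 4)*(t + 1)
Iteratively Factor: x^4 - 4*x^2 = (x)*(x^3 - 4*x) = x*(x + 2)*(x^2 - 2*x) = x*(x - 2)*(x + 2)*(x)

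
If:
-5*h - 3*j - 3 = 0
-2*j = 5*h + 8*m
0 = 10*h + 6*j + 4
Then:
No Solution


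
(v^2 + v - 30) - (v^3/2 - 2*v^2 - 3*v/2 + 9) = -v^3/2 + 3*v^2 + 5*v/2 - 39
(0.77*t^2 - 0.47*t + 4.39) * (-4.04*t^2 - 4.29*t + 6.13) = -3.1108*t^4 - 1.4045*t^3 - 10.9992*t^2 - 21.7142*t + 26.9107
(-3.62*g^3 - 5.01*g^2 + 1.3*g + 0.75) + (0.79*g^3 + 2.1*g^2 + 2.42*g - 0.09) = -2.83*g^3 - 2.91*g^2 + 3.72*g + 0.66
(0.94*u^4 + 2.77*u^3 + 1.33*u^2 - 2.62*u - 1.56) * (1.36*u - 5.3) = 1.2784*u^5 - 1.2148*u^4 - 12.8722*u^3 - 10.6122*u^2 + 11.7644*u + 8.268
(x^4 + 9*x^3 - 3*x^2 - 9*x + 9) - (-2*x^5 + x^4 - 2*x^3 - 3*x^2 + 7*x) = 2*x^5 + 11*x^3 - 16*x + 9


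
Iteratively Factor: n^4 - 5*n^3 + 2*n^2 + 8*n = (n)*(n^3 - 5*n^2 + 2*n + 8) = n*(n - 2)*(n^2 - 3*n - 4) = n*(n - 2)*(n + 1)*(n - 4)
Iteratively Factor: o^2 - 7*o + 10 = (o - 2)*(o - 5)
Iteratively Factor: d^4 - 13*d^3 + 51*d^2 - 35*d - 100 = (d - 5)*(d^3 - 8*d^2 + 11*d + 20) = (d - 5)^2*(d^2 - 3*d - 4) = (d - 5)^2*(d - 4)*(d + 1)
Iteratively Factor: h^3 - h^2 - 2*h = (h - 2)*(h^2 + h) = h*(h - 2)*(h + 1)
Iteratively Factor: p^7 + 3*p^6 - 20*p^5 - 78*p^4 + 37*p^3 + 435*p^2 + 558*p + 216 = (p - 4)*(p^6 + 7*p^5 + 8*p^4 - 46*p^3 - 147*p^2 - 153*p - 54) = (p - 4)*(p + 1)*(p^5 + 6*p^4 + 2*p^3 - 48*p^2 - 99*p - 54) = (p - 4)*(p + 1)*(p + 2)*(p^4 + 4*p^3 - 6*p^2 - 36*p - 27) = (p - 4)*(p - 3)*(p + 1)*(p + 2)*(p^3 + 7*p^2 + 15*p + 9) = (p - 4)*(p - 3)*(p + 1)^2*(p + 2)*(p^2 + 6*p + 9) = (p - 4)*(p - 3)*(p + 1)^2*(p + 2)*(p + 3)*(p + 3)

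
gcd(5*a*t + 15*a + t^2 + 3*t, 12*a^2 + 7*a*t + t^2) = 1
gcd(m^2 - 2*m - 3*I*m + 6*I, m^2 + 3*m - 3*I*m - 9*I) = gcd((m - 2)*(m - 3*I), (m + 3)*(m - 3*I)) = m - 3*I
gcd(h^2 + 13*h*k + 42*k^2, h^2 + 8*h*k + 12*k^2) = h + 6*k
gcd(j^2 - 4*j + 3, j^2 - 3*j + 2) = j - 1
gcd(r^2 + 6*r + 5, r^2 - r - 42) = 1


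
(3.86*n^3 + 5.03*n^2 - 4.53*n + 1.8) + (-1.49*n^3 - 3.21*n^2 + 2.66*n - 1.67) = 2.37*n^3 + 1.82*n^2 - 1.87*n + 0.13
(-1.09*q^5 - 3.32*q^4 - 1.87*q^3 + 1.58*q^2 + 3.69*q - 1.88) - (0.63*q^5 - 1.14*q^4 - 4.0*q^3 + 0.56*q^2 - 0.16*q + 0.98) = -1.72*q^5 - 2.18*q^4 + 2.13*q^3 + 1.02*q^2 + 3.85*q - 2.86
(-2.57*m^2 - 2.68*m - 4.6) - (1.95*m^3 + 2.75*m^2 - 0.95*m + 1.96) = -1.95*m^3 - 5.32*m^2 - 1.73*m - 6.56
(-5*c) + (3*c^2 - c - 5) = 3*c^2 - 6*c - 5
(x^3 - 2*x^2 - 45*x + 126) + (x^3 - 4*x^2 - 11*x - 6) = 2*x^3 - 6*x^2 - 56*x + 120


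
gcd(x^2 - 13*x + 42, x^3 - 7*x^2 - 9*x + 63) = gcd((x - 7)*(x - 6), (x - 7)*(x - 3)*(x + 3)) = x - 7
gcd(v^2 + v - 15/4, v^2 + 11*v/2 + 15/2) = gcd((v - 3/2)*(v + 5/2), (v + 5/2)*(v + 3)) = v + 5/2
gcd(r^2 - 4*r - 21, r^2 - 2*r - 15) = r + 3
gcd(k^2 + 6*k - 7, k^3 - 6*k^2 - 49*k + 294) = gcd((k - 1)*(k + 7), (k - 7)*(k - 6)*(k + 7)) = k + 7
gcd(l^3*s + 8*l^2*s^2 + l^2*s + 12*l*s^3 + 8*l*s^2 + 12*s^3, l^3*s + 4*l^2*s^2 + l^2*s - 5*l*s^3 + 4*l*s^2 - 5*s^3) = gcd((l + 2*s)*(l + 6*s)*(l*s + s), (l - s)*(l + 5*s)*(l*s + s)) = l*s + s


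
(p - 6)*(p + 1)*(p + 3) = p^3 - 2*p^2 - 21*p - 18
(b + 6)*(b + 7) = b^2 + 13*b + 42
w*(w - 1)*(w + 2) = w^3 + w^2 - 2*w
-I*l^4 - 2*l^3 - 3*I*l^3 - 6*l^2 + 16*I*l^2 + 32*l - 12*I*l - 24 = (l - 2)*(l + 6)*(l - 2*I)*(-I*l + I)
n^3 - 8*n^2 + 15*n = n*(n - 5)*(n - 3)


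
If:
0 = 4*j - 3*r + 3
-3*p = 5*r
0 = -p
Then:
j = -3/4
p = 0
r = 0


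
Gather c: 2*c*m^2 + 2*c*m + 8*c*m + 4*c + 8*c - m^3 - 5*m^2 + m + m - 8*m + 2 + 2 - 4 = c*(2*m^2 + 10*m + 12) - m^3 - 5*m^2 - 6*m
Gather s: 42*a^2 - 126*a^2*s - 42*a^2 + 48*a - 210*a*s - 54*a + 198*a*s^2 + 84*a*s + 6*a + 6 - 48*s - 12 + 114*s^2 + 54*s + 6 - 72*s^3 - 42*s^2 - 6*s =-72*s^3 + s^2*(198*a + 72) + s*(-126*a^2 - 126*a)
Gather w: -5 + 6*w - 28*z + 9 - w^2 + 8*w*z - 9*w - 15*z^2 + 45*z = -w^2 + w*(8*z - 3) - 15*z^2 + 17*z + 4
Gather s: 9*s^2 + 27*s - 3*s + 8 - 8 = 9*s^2 + 24*s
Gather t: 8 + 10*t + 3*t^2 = 3*t^2 + 10*t + 8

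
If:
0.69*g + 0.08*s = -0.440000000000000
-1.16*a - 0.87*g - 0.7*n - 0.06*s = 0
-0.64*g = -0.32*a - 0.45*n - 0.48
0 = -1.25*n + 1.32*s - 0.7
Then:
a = 2.33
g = -0.35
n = -3.22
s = -2.52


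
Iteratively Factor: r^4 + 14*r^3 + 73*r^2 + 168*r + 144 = (r + 3)*(r^3 + 11*r^2 + 40*r + 48) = (r + 3)*(r + 4)*(r^2 + 7*r + 12) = (r + 3)^2*(r + 4)*(r + 4)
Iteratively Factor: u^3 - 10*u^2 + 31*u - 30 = (u - 2)*(u^2 - 8*u + 15) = (u - 5)*(u - 2)*(u - 3)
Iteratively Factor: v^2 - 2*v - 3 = (v + 1)*(v - 3)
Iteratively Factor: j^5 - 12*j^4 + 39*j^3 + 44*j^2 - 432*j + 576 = (j + 3)*(j^4 - 15*j^3 + 84*j^2 - 208*j + 192) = (j - 4)*(j + 3)*(j^3 - 11*j^2 + 40*j - 48) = (j - 4)^2*(j + 3)*(j^2 - 7*j + 12) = (j - 4)^2*(j - 3)*(j + 3)*(j - 4)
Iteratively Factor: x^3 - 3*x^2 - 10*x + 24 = (x - 4)*(x^2 + x - 6) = (x - 4)*(x - 2)*(x + 3)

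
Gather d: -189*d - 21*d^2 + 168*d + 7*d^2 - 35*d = -14*d^2 - 56*d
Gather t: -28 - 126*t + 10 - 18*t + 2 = -144*t - 16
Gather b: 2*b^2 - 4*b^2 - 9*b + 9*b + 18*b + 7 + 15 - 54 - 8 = -2*b^2 + 18*b - 40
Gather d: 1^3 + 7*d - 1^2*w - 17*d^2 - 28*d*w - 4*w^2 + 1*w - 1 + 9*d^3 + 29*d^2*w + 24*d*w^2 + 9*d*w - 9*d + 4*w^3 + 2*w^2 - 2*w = 9*d^3 + d^2*(29*w - 17) + d*(24*w^2 - 19*w - 2) + 4*w^3 - 2*w^2 - 2*w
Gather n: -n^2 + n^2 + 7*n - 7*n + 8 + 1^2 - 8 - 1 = 0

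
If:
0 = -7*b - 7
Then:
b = -1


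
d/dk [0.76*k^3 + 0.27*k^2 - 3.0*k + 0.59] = 2.28*k^2 + 0.54*k - 3.0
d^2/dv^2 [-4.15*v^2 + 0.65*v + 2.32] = -8.30000000000000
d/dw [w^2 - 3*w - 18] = 2*w - 3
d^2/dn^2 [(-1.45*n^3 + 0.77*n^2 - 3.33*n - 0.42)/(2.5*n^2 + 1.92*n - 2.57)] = (-3.5527136788005e-15*n^4 - 78.34006*n^3 + 56.86278*n^2 - 197.93013*n - 31.185134)/(15.625*n^6 + 36.0*n^5 - 20.5395*n^4 - 66.938112*n^3 + 21.114606*n^2 + 38.044224*n - 16.974593)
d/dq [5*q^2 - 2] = 10*q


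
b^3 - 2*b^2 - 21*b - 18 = (b - 6)*(b + 1)*(b + 3)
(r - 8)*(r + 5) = r^2 - 3*r - 40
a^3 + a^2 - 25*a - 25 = (a - 5)*(a + 1)*(a + 5)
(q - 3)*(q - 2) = q^2 - 5*q + 6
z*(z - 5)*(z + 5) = z^3 - 25*z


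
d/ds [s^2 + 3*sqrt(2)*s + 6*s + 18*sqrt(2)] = 2*s + 3*sqrt(2) + 6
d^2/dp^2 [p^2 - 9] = 2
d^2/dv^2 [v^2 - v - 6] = 2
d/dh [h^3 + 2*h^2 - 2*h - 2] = 3*h^2 + 4*h - 2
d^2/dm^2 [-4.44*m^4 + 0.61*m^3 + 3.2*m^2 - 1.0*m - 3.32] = -53.28*m^2 + 3.66*m + 6.4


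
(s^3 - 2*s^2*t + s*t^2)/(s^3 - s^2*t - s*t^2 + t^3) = s/(s + t)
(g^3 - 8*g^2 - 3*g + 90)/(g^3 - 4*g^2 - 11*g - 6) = (g^2 - 2*g - 15)/(g^2 + 2*g + 1)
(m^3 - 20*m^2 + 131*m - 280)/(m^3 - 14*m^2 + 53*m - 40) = (m - 7)/(m - 1)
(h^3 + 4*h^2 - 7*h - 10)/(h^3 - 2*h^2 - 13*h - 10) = (h^2 + 3*h - 10)/(h^2 - 3*h - 10)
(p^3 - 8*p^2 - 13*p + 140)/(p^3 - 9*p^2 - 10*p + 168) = (p - 5)/(p - 6)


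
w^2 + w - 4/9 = (w - 1/3)*(w + 4/3)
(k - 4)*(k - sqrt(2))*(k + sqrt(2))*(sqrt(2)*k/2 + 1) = sqrt(2)*k^4/2 - 2*sqrt(2)*k^3 + k^3 - 4*k^2 - sqrt(2)*k^2 - 2*k + 4*sqrt(2)*k + 8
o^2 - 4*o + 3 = (o - 3)*(o - 1)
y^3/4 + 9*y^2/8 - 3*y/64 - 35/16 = (y/4 + 1)*(y - 5/4)*(y + 7/4)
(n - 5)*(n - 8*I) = n^2 - 5*n - 8*I*n + 40*I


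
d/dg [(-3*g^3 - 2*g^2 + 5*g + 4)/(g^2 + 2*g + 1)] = -3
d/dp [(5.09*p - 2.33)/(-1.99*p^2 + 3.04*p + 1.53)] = (10.1291*p^2 - 9.2734*p + 14.8709)/(3.9601*p^4 - 12.0992*p^3 + 3.1522*p^2 + 9.3024*p + 2.3409)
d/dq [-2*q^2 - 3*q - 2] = -4*q - 3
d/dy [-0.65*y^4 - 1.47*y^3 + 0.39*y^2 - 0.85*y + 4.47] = -2.6*y^3 - 4.41*y^2 + 0.78*y - 0.85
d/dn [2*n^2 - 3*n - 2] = 4*n - 3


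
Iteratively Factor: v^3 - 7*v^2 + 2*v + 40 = (v - 4)*(v^2 - 3*v - 10) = (v - 4)*(v + 2)*(v - 5)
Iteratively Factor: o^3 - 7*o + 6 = (o + 3)*(o^2 - 3*o + 2) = (o - 1)*(o + 3)*(o - 2)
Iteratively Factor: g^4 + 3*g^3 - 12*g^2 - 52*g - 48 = (g + 3)*(g^3 - 12*g - 16) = (g + 2)*(g + 3)*(g^2 - 2*g - 8) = (g + 2)^2*(g + 3)*(g - 4)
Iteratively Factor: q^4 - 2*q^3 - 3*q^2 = (q)*(q^3 - 2*q^2 - 3*q) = q*(q - 3)*(q^2 + q) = q^2*(q - 3)*(q + 1)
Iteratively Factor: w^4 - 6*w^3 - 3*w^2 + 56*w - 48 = (w - 4)*(w^3 - 2*w^2 - 11*w + 12) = (w - 4)*(w - 1)*(w^2 - w - 12) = (w - 4)^2*(w - 1)*(w + 3)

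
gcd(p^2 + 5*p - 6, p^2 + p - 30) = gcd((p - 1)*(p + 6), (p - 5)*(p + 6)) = p + 6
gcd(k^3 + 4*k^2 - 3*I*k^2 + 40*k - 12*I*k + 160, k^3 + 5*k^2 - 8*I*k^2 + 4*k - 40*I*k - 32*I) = k^2 + k*(4 - 8*I) - 32*I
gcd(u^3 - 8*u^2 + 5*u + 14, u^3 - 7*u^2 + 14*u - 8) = u - 2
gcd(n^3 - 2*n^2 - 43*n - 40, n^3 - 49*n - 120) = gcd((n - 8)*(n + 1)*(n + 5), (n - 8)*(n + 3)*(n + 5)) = n^2 - 3*n - 40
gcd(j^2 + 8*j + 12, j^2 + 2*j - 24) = j + 6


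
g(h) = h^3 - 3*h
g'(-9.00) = 240.00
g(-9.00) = -702.00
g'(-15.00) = 672.00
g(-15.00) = -3330.00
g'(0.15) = -2.93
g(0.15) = -0.45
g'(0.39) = -2.54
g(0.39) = -1.11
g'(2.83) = 21.03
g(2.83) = 14.18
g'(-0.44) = -2.42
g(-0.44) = 1.23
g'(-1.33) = 2.31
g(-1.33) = 1.64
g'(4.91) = 69.32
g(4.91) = 103.64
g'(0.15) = -2.93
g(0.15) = -0.45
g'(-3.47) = 33.12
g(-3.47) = -31.37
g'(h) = 3*h^2 - 3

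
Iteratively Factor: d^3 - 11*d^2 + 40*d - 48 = (d - 4)*(d^2 - 7*d + 12) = (d - 4)*(d - 3)*(d - 4)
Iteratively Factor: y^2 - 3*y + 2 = (y - 2)*(y - 1)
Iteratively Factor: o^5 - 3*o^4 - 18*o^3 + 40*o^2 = (o)*(o^4 - 3*o^3 - 18*o^2 + 40*o) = o^2*(o^3 - 3*o^2 - 18*o + 40) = o^2*(o - 5)*(o^2 + 2*o - 8) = o^2*(o - 5)*(o - 2)*(o + 4)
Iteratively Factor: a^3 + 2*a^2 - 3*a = (a + 3)*(a^2 - a) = (a - 1)*(a + 3)*(a)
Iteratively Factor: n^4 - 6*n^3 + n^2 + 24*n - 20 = (n + 2)*(n^3 - 8*n^2 + 17*n - 10) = (n - 5)*(n + 2)*(n^2 - 3*n + 2) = (n - 5)*(n - 2)*(n + 2)*(n - 1)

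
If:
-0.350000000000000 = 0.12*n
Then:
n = -2.92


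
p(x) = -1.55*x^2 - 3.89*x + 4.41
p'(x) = -3.1*x - 3.89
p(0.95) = -0.68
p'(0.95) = -6.84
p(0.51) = 2.02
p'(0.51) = -5.47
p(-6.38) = -33.86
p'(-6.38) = 15.89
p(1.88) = -8.38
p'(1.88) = -9.72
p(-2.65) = 3.83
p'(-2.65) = 4.32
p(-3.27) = 0.56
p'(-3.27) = 6.25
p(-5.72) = -24.05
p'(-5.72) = 13.84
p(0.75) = 0.62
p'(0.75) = -6.22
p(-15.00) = -285.99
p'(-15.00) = 42.61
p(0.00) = 4.41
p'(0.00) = -3.89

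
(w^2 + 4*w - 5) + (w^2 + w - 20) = 2*w^2 + 5*w - 25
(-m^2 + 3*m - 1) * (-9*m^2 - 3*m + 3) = 9*m^4 - 24*m^3 - 3*m^2 + 12*m - 3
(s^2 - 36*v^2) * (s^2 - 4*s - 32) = s^4 - 4*s^3 - 36*s^2*v^2 - 32*s^2 + 144*s*v^2 + 1152*v^2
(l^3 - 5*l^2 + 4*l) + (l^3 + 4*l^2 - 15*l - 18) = 2*l^3 - l^2 - 11*l - 18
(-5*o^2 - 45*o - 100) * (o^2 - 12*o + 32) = -5*o^4 + 15*o^3 + 280*o^2 - 240*o - 3200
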